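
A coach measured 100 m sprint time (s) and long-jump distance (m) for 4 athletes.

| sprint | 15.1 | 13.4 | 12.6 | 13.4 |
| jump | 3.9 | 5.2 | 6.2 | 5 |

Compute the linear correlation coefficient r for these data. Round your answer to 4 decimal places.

-0.9726

n = 4, Σx = 54.5, Σy = 20.3, Σx² = 745.89, Σy² = 105.69, Σxy = 273.69
nΣxy − ΣxΣy = 1094.76 − 1106.35 = -11.59
nΣx² − (Σx)² = 2983.56 − 2970.25 = 13.31; nΣy² − (Σy)² = 422.76 − 412.09 = 10.67
r = -11.59 / √(13.31 × 10.67) = -11.59 / 11.9171 ≈ -0.9726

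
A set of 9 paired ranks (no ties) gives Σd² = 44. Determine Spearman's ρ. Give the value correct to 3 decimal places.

ρ = 1 − 6Σd² / [n(n²−1)] = 1 − 6×44 / (9×80)
  = 1 − 264/720 = 1 − 0.3667 ≈ 0.633

0.633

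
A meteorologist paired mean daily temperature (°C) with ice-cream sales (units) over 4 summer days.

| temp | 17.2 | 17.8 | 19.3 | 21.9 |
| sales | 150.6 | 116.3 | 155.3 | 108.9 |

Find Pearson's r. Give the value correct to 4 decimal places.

n = 4, Σx = 76.2, Σy = 531.1, Σx² = 1464.78, Σy² = 72183.35, Σxy = 10042.66
nΣxy − ΣxΣy = 40170.64 − 40469.82 = -299.18
nΣx² − (Σx)² = 5859.12 − 5806.44 = 52.68; nΣy² − (Σy)² = 288733.4 − 282067.21 = 6666.19
r = -299.18 / √(52.68 × 6666.19) = -299.18 / 592.6001 ≈ -0.5049

-0.5049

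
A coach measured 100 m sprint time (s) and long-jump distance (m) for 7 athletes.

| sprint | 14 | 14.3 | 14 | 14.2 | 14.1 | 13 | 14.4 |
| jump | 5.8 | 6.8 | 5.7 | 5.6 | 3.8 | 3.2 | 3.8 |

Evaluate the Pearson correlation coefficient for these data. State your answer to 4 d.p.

n = 7, Σx = 98, Σy = 34.7, Σx² = 1373.3, Σy² = 182.85, Σxy = 487.66
nΣxy − ΣxΣy = 3413.62 − 3400.6 = 13.02
nΣx² − (Σx)² = 9613.1 − 9604 = 9.1; nΣy² − (Σy)² = 1279.95 − 1204.09 = 75.86
r = 13.02 / √(9.1 × 75.86) = 13.02 / 26.2741 ≈ 0.4955

0.4955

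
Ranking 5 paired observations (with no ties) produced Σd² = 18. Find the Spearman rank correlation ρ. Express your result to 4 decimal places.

ρ = 1 − 6Σd² / [n(n²−1)] = 1 − 6×18 / (5×24)
  = 1 − 108/120 = 1 − 0.90000 ≈ 0.1000

0.1000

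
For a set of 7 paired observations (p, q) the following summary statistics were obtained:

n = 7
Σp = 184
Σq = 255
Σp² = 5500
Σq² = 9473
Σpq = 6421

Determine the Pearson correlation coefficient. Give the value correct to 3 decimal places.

r = (nΣpq − ΣpΣq) / √[(nΣp² − (Σp)²)(nΣq² − (Σq)²)]
Numerator: 7×6421 − 184×255 = -1973
Denominator: √[(38500 − 33856)(66311 − 65025)] = √[4644 × 1286] = 2443.8052
r = -1973 / 2443.8052 ≈ -0.807

-0.807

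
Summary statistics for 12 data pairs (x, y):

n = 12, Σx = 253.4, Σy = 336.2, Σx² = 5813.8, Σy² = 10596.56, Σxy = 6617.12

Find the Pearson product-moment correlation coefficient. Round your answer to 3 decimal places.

r = (nΣxy − ΣxΣy) / √[(nΣx² − (Σx)²)(nΣy² − (Σy)²)]
Numerator: 12×6617.12 − 253.4×336.2 = -5787.64
Denominator: √[(69765.6 − 64211.56)(127158.72 − 113030.44)] = √[5554.04 × 14128.28] = 8858.2748
r = -5787.64 / 8858.2748 ≈ -0.653

-0.653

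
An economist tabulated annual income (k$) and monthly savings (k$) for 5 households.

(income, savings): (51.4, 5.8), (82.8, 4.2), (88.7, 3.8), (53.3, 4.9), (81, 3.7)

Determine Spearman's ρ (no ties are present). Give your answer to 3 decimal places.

Rank income: 1, 4, 5, 2, 3
Rank savings: 5, 3, 2, 4, 1
d = rank(income) − rank(savings): -4, 1, 3, -2, 2; Σd² = 34
ρ = 1 − 6Σd² / [n(n²−1)] = 1 − 6×34 / (5×24) = 1 − 204/120 ≈ -0.700

-0.700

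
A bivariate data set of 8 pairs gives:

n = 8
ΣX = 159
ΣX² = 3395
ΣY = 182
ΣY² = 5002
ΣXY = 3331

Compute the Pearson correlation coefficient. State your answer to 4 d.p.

r = (nΣXY − ΣXΣY) / √[(nΣX² − (ΣX)²)(nΣY² − (ΣY)²)]
Numerator: 8×3331 − 159×182 = -2290
Denominator: √[(27160 − 25281)(40016 − 33124)] = √[1879 × 6892] = 3598.6203
r = -2290 / 3598.6203 ≈ -0.6364

-0.6364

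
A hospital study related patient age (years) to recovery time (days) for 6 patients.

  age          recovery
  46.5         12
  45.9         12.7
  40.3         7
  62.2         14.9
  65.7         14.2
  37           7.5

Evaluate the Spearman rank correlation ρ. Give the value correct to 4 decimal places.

0.8286

Rank age: 4, 3, 2, 5, 6, 1
Rank recovery: 3, 4, 1, 6, 5, 2
d = rank(age) − rank(recovery): 1, -1, 1, -1, 1, -1; Σd² = 6
ρ = 1 − 6Σd² / [n(n²−1)] = 1 − 6×6 / (6×35) = 1 − 36/210 ≈ 0.8286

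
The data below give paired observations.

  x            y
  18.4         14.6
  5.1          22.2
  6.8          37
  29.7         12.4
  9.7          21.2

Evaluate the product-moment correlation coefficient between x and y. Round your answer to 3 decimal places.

-0.738

n = 5, Σx = 69.7, Σy = 107.4, Σx² = 1386.99, Σy² = 2678.2, Σxy = 1207.38
nΣxy − ΣxΣy = 6036.9 − 7485.78 = -1448.88
nΣx² − (Σx)² = 6934.95 − 4858.09 = 2076.86; nΣy² − (Σy)² = 13391 − 11534.76 = 1856.24
r = -1448.88 / √(2076.86 × 1856.24) = -1448.88 / 1963.4537 ≈ -0.738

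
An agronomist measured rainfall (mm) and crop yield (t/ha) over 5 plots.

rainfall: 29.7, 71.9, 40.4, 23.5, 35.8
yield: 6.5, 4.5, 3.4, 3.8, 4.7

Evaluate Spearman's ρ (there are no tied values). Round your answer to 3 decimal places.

Rank rainfall: 2, 5, 4, 1, 3
Rank yield: 5, 3, 1, 2, 4
d = rank(rainfall) − rank(yield): -3, 2, 3, -1, -1; Σd² = 24
ρ = 1 − 6Σd² / [n(n²−1)] = 1 − 6×24 / (5×24) = 1 − 144/120 ≈ -0.200

-0.200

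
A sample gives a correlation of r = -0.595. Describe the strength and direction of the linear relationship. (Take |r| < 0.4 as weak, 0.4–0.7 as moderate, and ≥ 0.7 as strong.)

moderate negative

r = -0.595 < 0 so the relationship is negative.
|r| = 0.595, which falls in the moderate range.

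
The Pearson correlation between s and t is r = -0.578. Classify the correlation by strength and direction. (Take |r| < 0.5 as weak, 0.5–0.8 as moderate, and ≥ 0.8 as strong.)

r = -0.578 < 0 so the relationship is negative.
|r| = 0.578, which falls in the moderate range.

moderate negative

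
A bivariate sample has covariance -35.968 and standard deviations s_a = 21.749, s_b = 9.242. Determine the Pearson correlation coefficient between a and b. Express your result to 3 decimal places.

r = Cov(a,b) / (s_a · s_b) = -35.968 / (21.749 × 9.242)
  = -35.968 / 201.0043 ≈ -0.179

-0.179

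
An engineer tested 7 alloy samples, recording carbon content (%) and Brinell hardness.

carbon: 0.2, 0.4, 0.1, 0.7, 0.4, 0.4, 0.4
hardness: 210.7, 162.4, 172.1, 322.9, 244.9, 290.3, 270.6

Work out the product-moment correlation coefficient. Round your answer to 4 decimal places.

n = 7, Σx = 2.6, Σy = 1673.9, Σx² = 1.18, Σy² = 422125.53, Σxy = 672.66
nΣxy − ΣxΣy = 4708.62 − 4352.14 = 356.48
nΣx² − (Σx)² = 8.26 − 6.76 = 1.5; nΣy² − (Σy)² = 2954878.71 − 2801941.21 = 152937.5
r = 356.48 / √(1.5 × 152937.5) = 356.48 / 478.9637 ≈ 0.7443

0.7443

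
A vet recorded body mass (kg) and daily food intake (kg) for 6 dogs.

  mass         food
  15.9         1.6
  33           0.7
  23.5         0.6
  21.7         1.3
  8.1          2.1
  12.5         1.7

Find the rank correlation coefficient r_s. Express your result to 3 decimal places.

Rank mass: 3, 6, 5, 4, 1, 2
Rank food: 4, 2, 1, 3, 6, 5
d = rank(mass) − rank(food): -1, 4, 4, 1, -5, -3; Σd² = 68
ρ = 1 − 6Σd² / [n(n²−1)] = 1 − 6×68 / (6×35) = 1 − 408/210 ≈ -0.943

-0.943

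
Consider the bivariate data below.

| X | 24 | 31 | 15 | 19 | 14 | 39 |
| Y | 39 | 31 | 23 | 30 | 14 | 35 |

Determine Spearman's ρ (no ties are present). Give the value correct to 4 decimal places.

Rank X: 4, 5, 2, 3, 1, 6
Rank Y: 6, 4, 2, 3, 1, 5
d = rank(X) − rank(Y): -2, 1, 0, 0, 0, 1; Σd² = 6
ρ = 1 − 6Σd² / [n(n²−1)] = 1 − 6×6 / (6×35) = 1 − 36/210 ≈ 0.8286

0.8286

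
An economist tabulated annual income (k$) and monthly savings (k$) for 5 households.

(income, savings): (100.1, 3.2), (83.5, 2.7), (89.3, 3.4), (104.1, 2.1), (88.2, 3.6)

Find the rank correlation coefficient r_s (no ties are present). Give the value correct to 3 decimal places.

Rank income: 4, 1, 3, 5, 2
Rank savings: 3, 2, 4, 1, 5
d = rank(income) − rank(savings): 1, -1, -1, 4, -3; Σd² = 28
ρ = 1 − 6Σd² / [n(n²−1)] = 1 − 6×28 / (5×24) = 1 − 168/120 ≈ -0.400

-0.400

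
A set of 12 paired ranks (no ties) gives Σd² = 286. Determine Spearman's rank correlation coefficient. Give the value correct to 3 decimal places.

0.000

ρ = 1 − 6Σd² / [n(n²−1)] = 1 − 6×286 / (12×143)
  = 1 − 1716/1716 = 1 − 1.0000 ≈ 0.000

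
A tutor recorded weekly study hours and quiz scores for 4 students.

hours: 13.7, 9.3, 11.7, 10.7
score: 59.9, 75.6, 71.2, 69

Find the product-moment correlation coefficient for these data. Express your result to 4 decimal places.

n = 4, Σx = 45.4, Σy = 275.7, Σx² = 525.56, Σy² = 19133.81, Σxy = 3095.05
nΣxy − ΣxΣy = 12380.2 − 12516.78 = -136.58
nΣx² − (Σx)² = 2102.24 − 2061.16 = 41.08; nΣy² − (Σy)² = 76535.24 − 76010.49 = 524.75
r = -136.58 / √(41.08 × 524.75) = -136.58 / 146.8221 ≈ -0.9302

-0.9302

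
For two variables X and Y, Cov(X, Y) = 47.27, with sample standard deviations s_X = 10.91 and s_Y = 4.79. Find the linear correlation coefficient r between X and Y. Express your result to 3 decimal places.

r = Cov(X,Y) / (s_X · s_Y) = 47.27 / (10.91 × 4.79)
  = 47.27 / 52.2589 ≈ 0.905

0.905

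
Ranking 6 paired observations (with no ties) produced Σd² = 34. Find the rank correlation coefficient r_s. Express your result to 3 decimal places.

ρ = 1 − 6Σd² / [n(n²−1)] = 1 − 6×34 / (6×35)
  = 1 − 204/210 = 1 − 0.9714 ≈ 0.029

0.029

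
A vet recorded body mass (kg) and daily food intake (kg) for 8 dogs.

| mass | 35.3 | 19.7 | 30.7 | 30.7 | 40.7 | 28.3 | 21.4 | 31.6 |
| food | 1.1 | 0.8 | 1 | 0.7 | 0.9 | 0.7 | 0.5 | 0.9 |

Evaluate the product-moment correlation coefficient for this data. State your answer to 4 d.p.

0.6204

n = 8, Σx = 238.4, Σy = 6.6, Σx² = 7433.06, Σy² = 5.7, Σxy = 202.36
nΣxy − ΣxΣy = 1618.88 − 1573.44 = 45.44
nΣx² − (Σx)² = 59464.48 − 56834.56 = 2629.92; nΣy² − (Σy)² = 45.6 − 43.56 = 2.04
r = 45.44 / √(2629.92 × 2.04) = 45.44 / 73.2464 ≈ 0.6204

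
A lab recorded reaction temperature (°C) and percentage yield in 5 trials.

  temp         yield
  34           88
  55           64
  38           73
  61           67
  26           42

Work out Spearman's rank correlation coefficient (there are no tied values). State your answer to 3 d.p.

0.100

Rank temp: 2, 4, 3, 5, 1
Rank yield: 5, 2, 4, 3, 1
d = rank(temp) − rank(yield): -3, 2, -1, 2, 0; Σd² = 18
ρ = 1 − 6Σd² / [n(n²−1)] = 1 − 6×18 / (5×24) = 1 − 108/120 ≈ 0.100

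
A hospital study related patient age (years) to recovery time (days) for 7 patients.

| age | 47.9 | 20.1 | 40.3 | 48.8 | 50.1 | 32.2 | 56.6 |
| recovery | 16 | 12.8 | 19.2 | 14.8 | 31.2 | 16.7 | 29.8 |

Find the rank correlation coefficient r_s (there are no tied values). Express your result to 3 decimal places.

Rank age: 4, 1, 3, 5, 6, 2, 7
Rank recovery: 3, 1, 5, 2, 7, 4, 6
d = rank(age) − rank(recovery): 1, 0, -2, 3, -1, -2, 1; Σd² = 20
ρ = 1 − 6Σd² / [n(n²−1)] = 1 − 6×20 / (7×48) = 1 − 120/336 ≈ 0.643

0.643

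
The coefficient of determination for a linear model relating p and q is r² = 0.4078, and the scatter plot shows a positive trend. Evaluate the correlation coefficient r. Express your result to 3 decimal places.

0.639

|r| = √0.4078 = 0.639
The association is positive, so r = 0.639.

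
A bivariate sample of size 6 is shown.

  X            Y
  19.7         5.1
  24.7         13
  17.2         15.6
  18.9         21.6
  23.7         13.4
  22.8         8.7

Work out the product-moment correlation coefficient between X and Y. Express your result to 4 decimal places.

n = 6, ΣX = 127, ΣY = 77.4, ΣX² = 2732.76, ΣY² = 1160.18, ΣXY = 1614.07
nΣXY − ΣXΣY = 9684.42 − 9829.8 = -145.38
nΣX² − (ΣX)² = 16396.56 − 16129 = 267.56; nΣY² − (ΣY)² = 6961.08 − 5990.76 = 970.32
r = -145.38 / √(267.56 × 970.32) = -145.38 / 509.5280 ≈ -0.2853

-0.2853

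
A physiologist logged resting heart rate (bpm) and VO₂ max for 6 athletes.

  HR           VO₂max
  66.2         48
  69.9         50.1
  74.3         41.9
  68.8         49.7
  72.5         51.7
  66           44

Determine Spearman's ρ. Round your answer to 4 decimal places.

0.1429

Rank HR: 2, 4, 6, 3, 5, 1
Rank VO₂max: 3, 5, 1, 4, 6, 2
d = rank(HR) − rank(VO₂max): -1, -1, 5, -1, -1, -1; Σd² = 30
ρ = 1 − 6Σd² / [n(n²−1)] = 1 − 6×30 / (6×35) = 1 − 180/210 ≈ 0.1429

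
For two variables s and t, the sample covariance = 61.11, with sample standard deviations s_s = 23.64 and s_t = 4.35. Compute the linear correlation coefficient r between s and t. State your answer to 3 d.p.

r = Cov(s,t) / (s_s · s_t) = 61.11 / (23.64 × 4.35)
  = 61.11 / 102.8340 ≈ 0.594

0.594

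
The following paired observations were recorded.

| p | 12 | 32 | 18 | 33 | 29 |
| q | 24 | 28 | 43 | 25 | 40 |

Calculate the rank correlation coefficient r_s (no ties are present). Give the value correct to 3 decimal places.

Rank p: 1, 4, 2, 5, 3
Rank q: 1, 3, 5, 2, 4
d = rank(p) − rank(q): 0, 1, -3, 3, -1; Σd² = 20
ρ = 1 − 6Σd² / [n(n²−1)] = 1 − 6×20 / (5×24) = 1 − 120/120 ≈ 0.000

0.000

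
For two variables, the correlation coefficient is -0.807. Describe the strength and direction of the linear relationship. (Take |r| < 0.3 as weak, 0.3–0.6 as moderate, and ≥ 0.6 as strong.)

strong negative

r = -0.807 < 0 so the relationship is negative.
|r| = 0.807, which falls in the strong range.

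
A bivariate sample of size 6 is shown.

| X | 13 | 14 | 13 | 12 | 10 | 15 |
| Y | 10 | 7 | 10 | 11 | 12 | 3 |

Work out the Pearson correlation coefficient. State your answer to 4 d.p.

n = 6, ΣX = 77, ΣY = 53, ΣX² = 1003, ΣY² = 523, ΣXY = 655
nΣXY − ΣXΣY = 3930 − 4081 = -151
nΣX² − (ΣX)² = 6018 − 5929 = 89; nΣY² − (ΣY)² = 3138 − 2809 = 329
r = -151 / √(89 × 329) = -151 / 171.1169 ≈ -0.8824

-0.8824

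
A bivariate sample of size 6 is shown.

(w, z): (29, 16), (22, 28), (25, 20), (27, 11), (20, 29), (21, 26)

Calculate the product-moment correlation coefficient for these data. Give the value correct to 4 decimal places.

-0.9047

n = 6, Σw = 144, Σz = 130, Σw² = 3520, Σz² = 3078, Σwz = 3003
nΣwz − ΣwΣz = 18018 − 18720 = -702
nΣw² − (Σw)² = 21120 − 20736 = 384; nΣz² − (Σz)² = 18468 − 16900 = 1568
r = -702 / √(384 × 1568) = -702 / 775.9588 ≈ -0.9047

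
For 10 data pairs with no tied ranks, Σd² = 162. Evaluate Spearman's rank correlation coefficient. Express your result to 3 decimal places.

0.018

ρ = 1 − 6Σd² / [n(n²−1)] = 1 − 6×162 / (10×99)
  = 1 − 972/990 = 1 − 0.9818 ≈ 0.018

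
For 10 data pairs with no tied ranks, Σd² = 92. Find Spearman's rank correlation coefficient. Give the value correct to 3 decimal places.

0.442

ρ = 1 − 6Σd² / [n(n²−1)] = 1 − 6×92 / (10×99)
  = 1 − 552/990 = 1 − 0.5576 ≈ 0.442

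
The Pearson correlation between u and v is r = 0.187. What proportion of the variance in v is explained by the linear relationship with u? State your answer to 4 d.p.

r² = (0.187)² = 0.0350

0.0350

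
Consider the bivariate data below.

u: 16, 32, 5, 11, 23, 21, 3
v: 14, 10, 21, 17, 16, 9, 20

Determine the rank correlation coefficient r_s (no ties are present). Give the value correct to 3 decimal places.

-0.786

Rank u: 4, 7, 2, 3, 6, 5, 1
Rank v: 3, 2, 7, 5, 4, 1, 6
d = rank(u) − rank(v): 1, 5, -5, -2, 2, 4, -5; Σd² = 100
ρ = 1 − 6Σd² / [n(n²−1)] = 1 − 6×100 / (7×48) = 1 − 600/336 ≈ -0.786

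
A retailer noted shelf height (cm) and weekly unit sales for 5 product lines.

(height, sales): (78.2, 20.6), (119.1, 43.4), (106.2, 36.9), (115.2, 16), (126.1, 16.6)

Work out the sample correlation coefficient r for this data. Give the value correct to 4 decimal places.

n = 5, Σx = 544.8, Σy = 133.5, Σx² = 60750.74, Σy² = 4201.09, Σxy = 14635.1
nΣxy − ΣxΣy = 73175.5 − 72730.8 = 444.7
nΣx² − (Σx)² = 303753.7 − 296807.04 = 6946.66; nΣy² − (Σy)² = 21005.45 − 17822.25 = 3183.2
r = 444.7 / √(6946.66 × 3183.2) = 444.7 / 4702.4045 ≈ 0.0946

0.0946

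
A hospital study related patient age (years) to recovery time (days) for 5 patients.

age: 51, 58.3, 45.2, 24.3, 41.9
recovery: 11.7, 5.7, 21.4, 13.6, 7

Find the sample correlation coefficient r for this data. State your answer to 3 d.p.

n = 5, Σx = 220.7, Σy = 59.4, Σx² = 10389.03, Σy² = 861.3, Σxy = 2520.07
nΣxy − ΣxΣy = 12600.35 − 13109.58 = -509.23
nΣx² − (Σx)² = 51945.15 − 48708.49 = 3236.66; nΣy² − (Σy)² = 4306.5 − 3528.36 = 778.14
r = -509.23 / √(3236.66 × 778.14) = -509.23 / 1587.0018 ≈ -0.321

-0.321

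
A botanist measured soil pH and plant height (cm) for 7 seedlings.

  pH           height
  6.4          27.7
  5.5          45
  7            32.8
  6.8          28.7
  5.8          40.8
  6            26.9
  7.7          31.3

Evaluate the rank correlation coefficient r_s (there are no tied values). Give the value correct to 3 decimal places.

Rank pH: 4, 1, 6, 5, 2, 3, 7
Rank height: 2, 7, 5, 3, 6, 1, 4
d = rank(pH) − rank(height): 2, -6, 1, 2, -4, 2, 3; Σd² = 74
ρ = 1 − 6Σd² / [n(n²−1)] = 1 − 6×74 / (7×48) = 1 − 444/336 ≈ -0.321

-0.321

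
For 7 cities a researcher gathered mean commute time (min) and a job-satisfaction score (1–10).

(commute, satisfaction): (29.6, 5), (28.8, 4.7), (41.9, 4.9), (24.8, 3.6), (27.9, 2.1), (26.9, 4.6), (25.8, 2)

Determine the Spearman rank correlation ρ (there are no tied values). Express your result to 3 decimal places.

Rank commute: 6, 5, 7, 1, 4, 3, 2
Rank satisfaction: 7, 5, 6, 3, 2, 4, 1
d = rank(commute) − rank(satisfaction): -1, 0, 1, -2, 2, -1, 1; Σd² = 12
ρ = 1 − 6Σd² / [n(n²−1)] = 1 − 6×12 / (7×48) = 1 − 72/336 ≈ 0.786

0.786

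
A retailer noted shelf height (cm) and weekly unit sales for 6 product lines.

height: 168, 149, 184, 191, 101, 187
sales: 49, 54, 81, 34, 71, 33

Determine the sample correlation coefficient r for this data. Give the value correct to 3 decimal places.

n = 6, Σx = 980, Σy = 322, Σx² = 165932, Σy² = 19164, Σxy = 51018
nΣxy − ΣxΣy = 306108 − 315560 = -9452
nΣx² − (Σx)² = 995592 − 960400 = 35192; nΣy² − (Σy)² = 114984 − 103684 = 11300
r = -9452 / √(35192 × 11300) = -9452 / 19941.6549 ≈ -0.474

-0.474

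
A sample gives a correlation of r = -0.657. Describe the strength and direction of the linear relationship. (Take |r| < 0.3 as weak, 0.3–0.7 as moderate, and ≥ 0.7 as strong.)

moderate negative

r = -0.657 < 0 so the relationship is negative.
|r| = 0.657, which falls in the moderate range.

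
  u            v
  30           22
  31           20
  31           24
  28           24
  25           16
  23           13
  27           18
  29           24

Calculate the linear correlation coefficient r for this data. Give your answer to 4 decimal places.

0.8241

n = 8, Σu = 224, Σv = 161, Σu² = 6330, Σv² = 3361, Σuv = 4577
nΣuv − ΣuΣv = 36616 − 36064 = 552
nΣu² − (Σu)² = 50640 − 50176 = 464; nΣv² − (Σv)² = 26888 − 25921 = 967
r = 552 / √(464 × 967) = 552 / 669.8418 ≈ 0.8241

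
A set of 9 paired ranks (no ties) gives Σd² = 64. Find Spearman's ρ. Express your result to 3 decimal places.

ρ = 1 − 6Σd² / [n(n²−1)] = 1 − 6×64 / (9×80)
  = 1 − 384/720 = 1 − 0.5333 ≈ 0.467

0.467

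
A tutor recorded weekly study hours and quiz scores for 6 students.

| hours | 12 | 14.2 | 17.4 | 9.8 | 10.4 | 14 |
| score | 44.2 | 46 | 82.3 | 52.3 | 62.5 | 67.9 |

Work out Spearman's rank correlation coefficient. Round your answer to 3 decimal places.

Rank hours: 3, 5, 6, 1, 2, 4
Rank score: 1, 2, 6, 3, 4, 5
d = rank(hours) − rank(score): 2, 3, 0, -2, -2, -1; Σd² = 22
ρ = 1 − 6Σd² / [n(n²−1)] = 1 − 6×22 / (6×35) = 1 − 132/210 ≈ 0.371

0.371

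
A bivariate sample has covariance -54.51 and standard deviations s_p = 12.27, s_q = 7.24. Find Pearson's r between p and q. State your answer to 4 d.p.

-0.6136

r = Cov(p,q) / (s_p · s_q) = -54.51 / (12.27 × 7.24)
  = -54.51 / 88.8348 ≈ -0.6136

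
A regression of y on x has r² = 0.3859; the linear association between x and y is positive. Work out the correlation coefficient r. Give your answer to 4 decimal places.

|r| = √0.3859 = 0.6212
The association is positive, so r = 0.6212.

0.6212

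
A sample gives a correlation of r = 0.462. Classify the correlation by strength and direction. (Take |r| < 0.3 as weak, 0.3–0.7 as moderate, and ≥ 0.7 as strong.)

r = 0.462 > 0 so the relationship is positive.
|r| = 0.462, which falls in the moderate range.

moderate positive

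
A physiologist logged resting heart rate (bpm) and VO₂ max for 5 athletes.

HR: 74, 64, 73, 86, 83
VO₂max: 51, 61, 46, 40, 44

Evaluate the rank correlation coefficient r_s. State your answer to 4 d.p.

Rank HR: 3, 1, 2, 5, 4
Rank VO₂max: 4, 5, 3, 1, 2
d = rank(HR) − rank(VO₂max): -1, -4, -1, 4, 2; Σd² = 38
ρ = 1 − 6Σd² / [n(n²−1)] = 1 − 6×38 / (5×24) = 1 − 228/120 ≈ -0.9000

-0.9000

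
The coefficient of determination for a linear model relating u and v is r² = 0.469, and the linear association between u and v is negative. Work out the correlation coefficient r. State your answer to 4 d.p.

-0.6848

|r| = √0.469 = 0.6848
The association is negative, so r = −0.6848.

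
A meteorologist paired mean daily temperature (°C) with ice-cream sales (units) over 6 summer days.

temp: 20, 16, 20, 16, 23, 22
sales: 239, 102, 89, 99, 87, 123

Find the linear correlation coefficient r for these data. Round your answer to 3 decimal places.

0.084

n = 6, Σx = 117, Σy = 739, Σx² = 2325, Σy² = 107945, Σxy = 14483
nΣxy − ΣxΣy = 86898 − 86463 = 435
nΣx² − (Σx)² = 13950 − 13689 = 261; nΣy² − (Σy)² = 647670 − 546121 = 101549
r = 435 / √(261 × 101549) = 435 / 5148.2316 ≈ 0.084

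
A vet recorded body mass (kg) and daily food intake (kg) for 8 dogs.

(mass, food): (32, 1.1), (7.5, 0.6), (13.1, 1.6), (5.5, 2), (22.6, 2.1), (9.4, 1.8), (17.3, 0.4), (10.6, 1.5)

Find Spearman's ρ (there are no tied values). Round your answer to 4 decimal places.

-0.1429

Rank mass: 8, 2, 5, 1, 7, 3, 6, 4
Rank food: 3, 2, 5, 7, 8, 6, 1, 4
d = rank(mass) − rank(food): 5, 0, 0, -6, -1, -3, 5, 0; Σd² = 96
ρ = 1 − 6Σd² / [n(n²−1)] = 1 − 6×96 / (8×63) = 1 − 576/504 ≈ -0.1429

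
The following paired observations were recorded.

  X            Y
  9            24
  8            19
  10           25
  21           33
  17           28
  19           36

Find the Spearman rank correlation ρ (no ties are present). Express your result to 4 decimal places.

Rank X: 2, 1, 3, 6, 4, 5
Rank Y: 2, 1, 3, 5, 4, 6
d = rank(X) − rank(Y): 0, 0, 0, 1, 0, -1; Σd² = 2
ρ = 1 − 6Σd² / [n(n²−1)] = 1 − 6×2 / (6×35) = 1 − 12/210 ≈ 0.9429

0.9429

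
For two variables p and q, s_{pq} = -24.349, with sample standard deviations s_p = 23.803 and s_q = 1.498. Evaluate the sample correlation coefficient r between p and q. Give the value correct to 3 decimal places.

r = Cov(p,q) / (s_p · s_q) = -24.349 / (23.803 × 1.498)
  = -24.349 / 35.6569 ≈ -0.683

-0.683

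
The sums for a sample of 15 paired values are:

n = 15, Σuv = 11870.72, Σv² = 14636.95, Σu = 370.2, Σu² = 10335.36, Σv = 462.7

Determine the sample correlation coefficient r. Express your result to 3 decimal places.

r = (nΣuv − ΣuΣv) / √[(nΣu² − (Σu)²)(nΣv² − (Σv)²)]
Numerator: 15×11870.72 − 370.2×462.7 = 6769.26
Denominator: √[(155030.4 − 137048.04)(219554.25 − 214091.29)] = √[17982.36 × 5462.96] = 9911.4536
r = 6769.26 / 9911.4536 ≈ 0.683

0.683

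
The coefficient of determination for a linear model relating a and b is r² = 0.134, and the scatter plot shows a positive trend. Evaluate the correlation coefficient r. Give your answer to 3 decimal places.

|r| = √0.134 = 0.366
The association is positive, so r = 0.366.

0.366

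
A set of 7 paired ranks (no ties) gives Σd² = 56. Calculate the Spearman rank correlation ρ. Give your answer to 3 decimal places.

0.000

ρ = 1 − 6Σd² / [n(n²−1)] = 1 − 6×56 / (7×48)
  = 1 − 336/336 = 1 − 1.0000 ≈ 0.000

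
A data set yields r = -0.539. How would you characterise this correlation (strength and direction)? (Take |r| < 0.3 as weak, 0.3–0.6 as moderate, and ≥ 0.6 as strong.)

r = -0.539 < 0 so the relationship is negative.
|r| = 0.539, which falls in the moderate range.

moderate negative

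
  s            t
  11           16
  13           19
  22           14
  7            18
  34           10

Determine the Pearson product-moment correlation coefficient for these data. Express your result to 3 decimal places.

-0.925

n = 5, Σs = 87, Σt = 77, Σs² = 1979, Σt² = 1237, Σst = 1197
nΣst − ΣsΣt = 5985 − 6699 = -714
nΣs² − (Σs)² = 9895 − 7569 = 2326; nΣt² − (Σt)² = 6185 − 5929 = 256
r = -714 / √(2326 × 256) = -714 / 771.6580 ≈ -0.925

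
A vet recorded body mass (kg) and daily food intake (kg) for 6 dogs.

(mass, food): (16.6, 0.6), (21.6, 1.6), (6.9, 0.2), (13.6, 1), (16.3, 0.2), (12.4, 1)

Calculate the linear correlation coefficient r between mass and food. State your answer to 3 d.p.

n = 6, Σx = 87.4, Σy = 4.6, Σx² = 1394.14, Σy² = 5, Σxy = 75.16
nΣxy − ΣxΣy = 450.96 − 402.04 = 48.92
nΣx² − (Σx)² = 8364.84 − 7638.76 = 726.08; nΣy² − (Σy)² = 30 − 21.16 = 8.84
r = 48.92 / √(726.08 × 8.84) = 48.92 / 80.1158 ≈ 0.611

0.611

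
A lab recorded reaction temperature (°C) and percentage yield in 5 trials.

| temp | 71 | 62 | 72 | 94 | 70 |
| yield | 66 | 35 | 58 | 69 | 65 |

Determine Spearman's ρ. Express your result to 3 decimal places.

Rank temp: 3, 1, 4, 5, 2
Rank yield: 4, 1, 2, 5, 3
d = rank(temp) − rank(yield): -1, 0, 2, 0, -1; Σd² = 6
ρ = 1 − 6Σd² / [n(n²−1)] = 1 − 6×6 / (5×24) = 1 − 36/120 ≈ 0.700

0.700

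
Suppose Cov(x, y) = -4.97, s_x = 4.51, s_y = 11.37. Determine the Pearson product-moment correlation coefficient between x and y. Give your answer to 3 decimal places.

-0.097

r = Cov(x,y) / (s_x · s_y) = -4.97 / (4.51 × 11.37)
  = -4.97 / 51.2787 ≈ -0.097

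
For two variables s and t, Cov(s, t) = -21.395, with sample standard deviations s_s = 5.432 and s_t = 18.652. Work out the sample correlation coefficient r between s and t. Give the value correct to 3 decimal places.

r = Cov(s,t) / (s_s · s_t) = -21.395 / (5.432 × 18.652)
  = -21.395 / 101.3177 ≈ -0.211

-0.211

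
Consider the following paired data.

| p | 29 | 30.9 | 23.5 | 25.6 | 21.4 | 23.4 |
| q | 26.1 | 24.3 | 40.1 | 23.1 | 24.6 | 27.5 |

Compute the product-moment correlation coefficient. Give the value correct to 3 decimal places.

-0.313

n = 6, Σp = 153.8, Σq = 165.7, Σp² = 4008.94, Σq² = 4774.73, Σpq = 4211.42
nΣpq − ΣpΣq = 25268.52 − 25484.66 = -216.14
nΣp² − (Σp)² = 24053.64 − 23654.44 = 399.2; nΣq² − (Σq)² = 28648.38 − 27456.49 = 1191.89
r = -216.14 / √(399.2 × 1191.89) = -216.14 / 689.7844 ≈ -0.313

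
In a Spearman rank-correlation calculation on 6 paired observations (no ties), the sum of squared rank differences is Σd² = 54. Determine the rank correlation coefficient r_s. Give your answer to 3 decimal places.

-0.543

ρ = 1 − 6Σd² / [n(n²−1)] = 1 − 6×54 / (6×35)
  = 1 − 324/210 = 1 − 1.5429 ≈ -0.543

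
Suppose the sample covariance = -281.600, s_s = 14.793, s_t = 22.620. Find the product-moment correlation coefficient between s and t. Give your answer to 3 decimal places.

-0.842

r = Cov(s,t) / (s_s · s_t) = -281.600 / (14.793 × 22.620)
  = -281.600 / 334.6177 ≈ -0.842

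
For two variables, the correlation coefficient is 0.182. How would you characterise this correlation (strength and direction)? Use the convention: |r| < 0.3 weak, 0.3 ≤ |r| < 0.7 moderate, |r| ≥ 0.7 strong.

r = 0.182 > 0 so the relationship is positive.
|r| = 0.182, which falls in the weak range.

weak positive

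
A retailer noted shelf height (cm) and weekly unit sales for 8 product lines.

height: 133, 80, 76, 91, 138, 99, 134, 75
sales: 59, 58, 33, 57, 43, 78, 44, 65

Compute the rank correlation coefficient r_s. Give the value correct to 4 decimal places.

Rank height: 6, 3, 2, 4, 8, 5, 7, 1
Rank sales: 6, 5, 1, 4, 2, 8, 3, 7
d = rank(height) − rank(sales): 0, -2, 1, 0, 6, -3, 4, -6; Σd² = 102
ρ = 1 − 6Σd² / [n(n²−1)] = 1 − 6×102 / (8×63) = 1 − 612/504 ≈ -0.2143

-0.2143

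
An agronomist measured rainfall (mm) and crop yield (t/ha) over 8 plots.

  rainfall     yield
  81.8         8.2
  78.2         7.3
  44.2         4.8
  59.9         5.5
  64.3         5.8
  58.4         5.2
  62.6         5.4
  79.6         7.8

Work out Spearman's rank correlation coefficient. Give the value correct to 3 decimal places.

Rank rainfall: 8, 6, 1, 3, 5, 2, 4, 7
Rank yield: 8, 6, 1, 4, 5, 2, 3, 7
d = rank(rainfall) − rank(yield): 0, 0, 0, -1, 0, 0, 1, 0; Σd² = 2
ρ = 1 − 6Σd² / [n(n²−1)] = 1 − 6×2 / (8×63) = 1 − 12/504 ≈ 0.976

0.976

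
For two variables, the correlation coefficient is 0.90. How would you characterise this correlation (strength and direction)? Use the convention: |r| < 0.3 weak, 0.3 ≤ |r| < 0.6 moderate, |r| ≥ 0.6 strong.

strong positive

r = 0.90 > 0 so the relationship is positive.
|r| = 0.90, which falls in the strong range.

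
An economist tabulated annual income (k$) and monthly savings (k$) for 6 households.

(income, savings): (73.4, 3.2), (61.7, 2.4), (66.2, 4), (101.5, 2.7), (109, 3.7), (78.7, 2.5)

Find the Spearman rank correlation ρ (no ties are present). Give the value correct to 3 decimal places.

Rank income: 3, 1, 2, 5, 6, 4
Rank savings: 4, 1, 6, 3, 5, 2
d = rank(income) − rank(savings): -1, 0, -4, 2, 1, 2; Σd² = 26
ρ = 1 − 6Σd² / [n(n²−1)] = 1 − 6×26 / (6×35) = 1 − 156/210 ≈ 0.257

0.257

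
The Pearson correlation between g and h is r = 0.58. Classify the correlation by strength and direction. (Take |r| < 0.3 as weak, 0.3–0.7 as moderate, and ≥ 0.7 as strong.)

r = 0.58 > 0 so the relationship is positive.
|r| = 0.58, which falls in the moderate range.

moderate positive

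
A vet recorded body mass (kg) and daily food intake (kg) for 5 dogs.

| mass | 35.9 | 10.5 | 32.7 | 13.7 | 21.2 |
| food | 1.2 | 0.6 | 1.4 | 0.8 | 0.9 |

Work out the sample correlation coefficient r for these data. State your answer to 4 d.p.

0.9379

n = 5, Σx = 114, Σy = 4.9, Σx² = 3105.48, Σy² = 5.21, Σxy = 125.2
nΣxy − ΣxΣy = 626 − 558.6 = 67.4
nΣx² − (Σx)² = 15527.4 − 12996 = 2531.4; nΣy² − (Σy)² = 26.05 − 24.01 = 2.04
r = 67.4 / √(2531.4 × 2.04) = 67.4 / 71.8614 ≈ 0.9379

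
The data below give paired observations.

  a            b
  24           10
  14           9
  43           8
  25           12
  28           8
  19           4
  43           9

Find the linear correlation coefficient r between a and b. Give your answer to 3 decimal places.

n = 7, Σa = 196, Σb = 60, Σa² = 6240, Σb² = 550, Σab = 1697
nΣab − ΣaΣb = 11879 − 11760 = 119
nΣa² − (Σa)² = 43680 − 38416 = 5264; nΣb² − (Σb)² = 3850 − 3600 = 250
r = 119 / √(5264 × 250) = 119 / 1147.1704 ≈ 0.104

0.104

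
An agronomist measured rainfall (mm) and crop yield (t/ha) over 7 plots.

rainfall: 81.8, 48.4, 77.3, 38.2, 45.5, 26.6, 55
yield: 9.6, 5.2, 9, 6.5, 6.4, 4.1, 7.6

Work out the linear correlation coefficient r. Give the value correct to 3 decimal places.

n = 7, Σx = 372.8, Σy = 48.4, Σx² = 22271.14, Σy² = 357.98, Σxy = 2799.22
nΣxy − ΣxΣy = 19594.54 − 18043.52 = 1551.02
nΣx² − (Σx)² = 155897.98 − 138979.84 = 16918.14; nΣy² − (Σy)² = 2505.86 − 2342.56 = 163.3
r = 1551.02 / √(16918.14 × 163.3) = 1551.02 / 1662.1469 ≈ 0.933

0.933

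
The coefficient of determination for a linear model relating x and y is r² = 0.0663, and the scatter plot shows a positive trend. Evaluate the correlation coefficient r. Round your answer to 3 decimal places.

0.257

|r| = √0.0663 = 0.257
The association is positive, so r = 0.257.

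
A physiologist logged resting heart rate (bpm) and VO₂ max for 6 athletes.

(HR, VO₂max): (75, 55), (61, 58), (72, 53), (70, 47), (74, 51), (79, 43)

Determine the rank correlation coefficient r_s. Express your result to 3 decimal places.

-0.486

Rank HR: 5, 1, 3, 2, 4, 6
Rank VO₂max: 5, 6, 4, 2, 3, 1
d = rank(HR) − rank(VO₂max): 0, -5, -1, 0, 1, 5; Σd² = 52
ρ = 1 − 6Σd² / [n(n²−1)] = 1 − 6×52 / (6×35) = 1 − 312/210 ≈ -0.486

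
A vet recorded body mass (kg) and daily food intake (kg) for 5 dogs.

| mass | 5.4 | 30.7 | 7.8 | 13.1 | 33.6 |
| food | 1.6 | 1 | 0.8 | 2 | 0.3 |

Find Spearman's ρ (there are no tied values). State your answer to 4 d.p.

Rank mass: 1, 4, 2, 3, 5
Rank food: 4, 3, 2, 5, 1
d = rank(mass) − rank(food): -3, 1, 0, -2, 4; Σd² = 30
ρ = 1 − 6Σd² / [n(n²−1)] = 1 − 6×30 / (5×24) = 1 − 180/120 ≈ -0.5000

-0.5000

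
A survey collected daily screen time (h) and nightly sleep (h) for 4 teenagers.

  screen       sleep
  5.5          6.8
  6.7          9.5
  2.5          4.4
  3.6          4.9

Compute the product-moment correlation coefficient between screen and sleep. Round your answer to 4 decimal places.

n = 4, Σx = 18.3, Σy = 25.6, Σx² = 94.35, Σy² = 179.86, Σxy = 129.69
nΣxy − ΣxΣy = 518.76 − 468.48 = 50.28
nΣx² − (Σx)² = 377.4 − 334.89 = 42.51; nΣy² − (Σy)² = 719.44 − 655.36 = 64.08
r = 50.28 / √(42.51 × 64.08) = 50.28 / 52.1923 ≈ 0.9634

0.9634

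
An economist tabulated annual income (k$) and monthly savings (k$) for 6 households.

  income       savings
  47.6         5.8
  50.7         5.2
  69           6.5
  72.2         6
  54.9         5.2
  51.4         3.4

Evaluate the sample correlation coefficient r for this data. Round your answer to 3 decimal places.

n = 6, Σx = 345.8, Σy = 32.1, Σx² = 20466.06, Σy² = 177.53, Σxy = 1881.66
nΣxy − ΣxΣy = 11289.96 − 11100.18 = 189.78
nΣx² − (Σx)² = 122796.36 − 119577.64 = 3218.72; nΣy² − (Σy)² = 1065.18 − 1030.41 = 34.77
r = 189.78 / √(3218.72 × 34.77) = 189.78 / 334.5368 ≈ 0.567

0.567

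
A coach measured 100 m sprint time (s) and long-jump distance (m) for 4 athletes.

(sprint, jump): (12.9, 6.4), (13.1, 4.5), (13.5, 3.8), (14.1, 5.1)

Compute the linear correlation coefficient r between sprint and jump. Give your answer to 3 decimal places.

-0.343

n = 4, Σx = 53.6, Σy = 19.8, Σx² = 719.08, Σy² = 101.66, Σxy = 264.72
nΣxy − ΣxΣy = 1058.88 − 1061.28 = -2.4
nΣx² − (Σx)² = 2876.32 − 2872.96 = 3.36; nΣy² − (Σy)² = 406.64 − 392.04 = 14.6
r = -2.4 / √(3.36 × 14.6) = -2.4 / 7.0040 ≈ -0.343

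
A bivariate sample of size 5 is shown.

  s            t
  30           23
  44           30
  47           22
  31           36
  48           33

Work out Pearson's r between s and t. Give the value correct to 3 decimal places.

n = 5, Σs = 200, Σt = 144, Σs² = 8310, Σt² = 4298, Σst = 5744
nΣst − ΣsΣt = 28720 − 28800 = -80
nΣs² − (Σs)² = 41550 − 40000 = 1550; nΣt² − (Σt)² = 21490 − 20736 = 754
r = -80 / √(1550 × 754) = -80 / 1081.0643 ≈ -0.074

-0.074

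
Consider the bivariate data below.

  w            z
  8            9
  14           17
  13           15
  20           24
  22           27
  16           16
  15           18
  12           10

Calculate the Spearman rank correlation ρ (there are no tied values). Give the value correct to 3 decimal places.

Rank w: 1, 4, 3, 7, 8, 6, 5, 2
Rank z: 1, 5, 3, 7, 8, 4, 6, 2
d = rank(w) − rank(z): 0, -1, 0, 0, 0, 2, -1, 0; Σd² = 6
ρ = 1 − 6Σd² / [n(n²−1)] = 1 − 6×6 / (8×63) = 1 − 36/504 ≈ 0.929

0.929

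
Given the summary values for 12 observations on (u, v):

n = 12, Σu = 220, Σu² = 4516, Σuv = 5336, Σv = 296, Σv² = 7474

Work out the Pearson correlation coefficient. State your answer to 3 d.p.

r = (nΣuv − ΣuΣv) / √[(nΣu² − (Σu)²)(nΣv² − (Σv)²)]
Numerator: 12×5336 − 220×296 = -1088
Denominator: √[(54192 − 48400)(89688 − 87616)] = √[5792 × 2072] = 3464.2494
r = -1088 / 3464.2494 ≈ -0.314

-0.314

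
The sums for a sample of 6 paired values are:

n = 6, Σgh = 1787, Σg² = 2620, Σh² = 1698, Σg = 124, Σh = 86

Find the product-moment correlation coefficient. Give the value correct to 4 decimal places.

r = (nΣgh − ΣgΣh) / √[(nΣg² − (Σg)²)(nΣh² − (Σh)²)]
Numerator: 6×1787 − 124×86 = 58
Denominator: √[(15720 − 15376)(10188 − 7396)] = √[344 × 2792] = 980.0245
r = 58 / 980.0245 ≈ 0.0592

0.0592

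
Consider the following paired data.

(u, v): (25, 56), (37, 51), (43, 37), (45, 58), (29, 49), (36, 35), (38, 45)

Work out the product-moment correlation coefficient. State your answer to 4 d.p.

n = 7, Σu = 253, Σv = 331, Σu² = 9449, Σv² = 16121, Σuv = 11879
nΣuv − ΣuΣv = 83153 − 83743 = -590
nΣu² − (Σu)² = 66143 − 64009 = 2134; nΣv² − (Σv)² = 112847 − 109561 = 3286
r = -590 / √(2134 × 3286) = -590 / 2648.0793 ≈ -0.2228

-0.2228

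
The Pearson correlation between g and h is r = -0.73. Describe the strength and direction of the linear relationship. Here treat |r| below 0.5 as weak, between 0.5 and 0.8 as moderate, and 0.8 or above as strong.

r = -0.73 < 0 so the relationship is negative.
|r| = 0.73, which falls in the moderate range.

moderate negative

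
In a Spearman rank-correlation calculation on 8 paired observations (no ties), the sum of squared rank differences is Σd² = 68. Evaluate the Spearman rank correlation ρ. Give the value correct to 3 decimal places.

ρ = 1 − 6Σd² / [n(n²−1)] = 1 − 6×68 / (8×63)
  = 1 − 408/504 = 1 − 0.8095 ≈ 0.190

0.190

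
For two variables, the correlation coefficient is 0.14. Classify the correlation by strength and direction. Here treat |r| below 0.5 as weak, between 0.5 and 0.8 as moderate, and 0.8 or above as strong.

r = 0.14 > 0 so the relationship is positive.
|r| = 0.14, which falls in the weak range.

weak positive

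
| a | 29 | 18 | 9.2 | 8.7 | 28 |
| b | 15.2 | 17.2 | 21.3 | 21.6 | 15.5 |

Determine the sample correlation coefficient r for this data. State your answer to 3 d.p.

-0.978

n = 5, Σa = 92.9, Σb = 90.8, Σa² = 2109.33, Σb² = 1687.38, Σab = 1568.28
nΣab − ΣaΣb = 7841.4 − 8435.32 = -593.92
nΣa² − (Σa)² = 10546.65 − 8630.41 = 1916.24; nΣb² − (Σb)² = 8436.9 − 8244.64 = 192.26
r = -593.92 / √(1916.24 × 192.26) = -593.92 / 606.9731 ≈ -0.978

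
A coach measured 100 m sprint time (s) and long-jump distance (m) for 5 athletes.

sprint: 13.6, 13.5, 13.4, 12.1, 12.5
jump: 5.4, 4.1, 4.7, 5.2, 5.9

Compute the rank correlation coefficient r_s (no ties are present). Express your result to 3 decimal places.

-0.200

Rank sprint: 5, 4, 3, 1, 2
Rank jump: 4, 1, 2, 3, 5
d = rank(sprint) − rank(jump): 1, 3, 1, -2, -3; Σd² = 24
ρ = 1 − 6Σd² / [n(n²−1)] = 1 − 6×24 / (5×24) = 1 − 144/120 ≈ -0.200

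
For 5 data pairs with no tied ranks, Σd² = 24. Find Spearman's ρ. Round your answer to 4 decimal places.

ρ = 1 − 6Σd² / [n(n²−1)] = 1 − 6×24 / (5×24)
  = 1 − 144/120 = 1 − 1.20000 ≈ -0.2000

-0.2000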